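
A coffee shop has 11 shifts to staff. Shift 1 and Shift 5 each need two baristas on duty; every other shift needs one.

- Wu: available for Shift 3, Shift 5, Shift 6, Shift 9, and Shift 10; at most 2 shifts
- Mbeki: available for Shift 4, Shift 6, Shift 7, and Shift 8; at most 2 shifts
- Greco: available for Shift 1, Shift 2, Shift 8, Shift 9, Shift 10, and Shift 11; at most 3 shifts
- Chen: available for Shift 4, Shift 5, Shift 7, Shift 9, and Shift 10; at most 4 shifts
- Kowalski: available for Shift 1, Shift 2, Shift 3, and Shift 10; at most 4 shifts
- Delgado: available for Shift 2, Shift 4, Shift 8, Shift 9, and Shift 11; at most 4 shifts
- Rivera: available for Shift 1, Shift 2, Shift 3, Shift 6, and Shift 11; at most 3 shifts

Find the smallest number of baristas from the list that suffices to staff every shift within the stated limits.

4

13 slots to fill and no one can take more than 4, so at least ⌈13/4⌉ = 4 baristas are needed.
Wu, Greco, Chen, and Kowalski alone can cover everything: Shift 1→Greco+Kowalski, Shift 2→Kowalski, Shift 3→Kowalski, Shift 4→Chen, Shift 5→Wu+Chen, Shift 6→Wu, Shift 7→Chen, Shift 8→Greco, Shift 9→Chen, Shift 10→Kowalski, Shift 11→Greco.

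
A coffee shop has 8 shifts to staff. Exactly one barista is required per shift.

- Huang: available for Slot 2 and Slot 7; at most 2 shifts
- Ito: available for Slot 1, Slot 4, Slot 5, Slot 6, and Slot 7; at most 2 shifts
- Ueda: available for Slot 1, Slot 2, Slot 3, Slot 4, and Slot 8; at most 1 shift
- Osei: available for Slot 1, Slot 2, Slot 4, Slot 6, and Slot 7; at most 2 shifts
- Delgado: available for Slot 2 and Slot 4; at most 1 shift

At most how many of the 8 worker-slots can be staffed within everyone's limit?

Total capacity across all baristas is 2+2+1+2+1 = 8, and 8 slots are needed, so at most 8 can be filled.
Shifts {Slot 3, Slot 8} need 2 slots but only Ueda are available for them, supplying at most 1 — so at least 1 slot must go unfilled.
An assignment achieving 7: Slot 1→Osei, Slot 2→Huang, Slot 3→Ueda, Slot 4→Osei, Slot 5→Ito, Slot 6→Ito, Slot 7→Huang.
Loads: Huang 2/2, Ito 2/2, Ueda 1/1, Osei 2/2, Delgado 0/1.

7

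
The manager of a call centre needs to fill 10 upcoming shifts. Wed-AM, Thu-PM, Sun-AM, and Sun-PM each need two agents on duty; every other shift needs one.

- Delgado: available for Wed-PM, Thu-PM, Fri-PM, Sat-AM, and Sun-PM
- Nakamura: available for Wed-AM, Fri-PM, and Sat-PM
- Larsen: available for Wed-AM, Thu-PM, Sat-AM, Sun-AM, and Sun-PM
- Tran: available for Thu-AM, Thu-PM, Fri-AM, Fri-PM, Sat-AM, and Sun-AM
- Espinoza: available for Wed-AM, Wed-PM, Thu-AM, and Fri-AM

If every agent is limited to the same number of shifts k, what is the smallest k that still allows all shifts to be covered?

With 5 agents and 14 worker-slots to fill, someone must work at least ⌈14/5⌉ = 3 shifts, so k ≥ 3.
k = 3 works: Wed-AM→Nakamura+Espinoza, Wed-PM→Delgado, Thu-AM→Tran, Thu-PM→Delgado+Larsen, Fri-AM→Espinoza, Fri-PM→Nakamura, Sat-AM→Tran, Sat-PM→Nakamura, Sun-AM→Larsen+Tran, Sun-PM→Delgado+Larsen.
Loads: Delgado 3, Nakamura 3, Larsen 3, Tran 3, Espinoza 2 — all ≤ 3.

3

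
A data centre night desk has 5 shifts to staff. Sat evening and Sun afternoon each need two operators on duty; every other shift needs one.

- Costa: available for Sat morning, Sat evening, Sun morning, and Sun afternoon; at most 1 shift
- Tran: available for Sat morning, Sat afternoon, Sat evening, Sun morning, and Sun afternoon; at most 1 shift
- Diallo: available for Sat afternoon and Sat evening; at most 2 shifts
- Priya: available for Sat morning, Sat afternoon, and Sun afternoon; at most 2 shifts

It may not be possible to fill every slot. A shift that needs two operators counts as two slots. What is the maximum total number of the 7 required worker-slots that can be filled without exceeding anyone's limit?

6

Total capacity across all operators is 1+1+2+2 = 6, and 7 slots are needed, so at most 6 can be filled.
An assignment achieving 6: Sat morning→Priya, Sat afternoon→Diallo, Sat evening→Tran+Diallo, Sun morning→Costa, Sun afternoon→Priya.
Loads: Costa 1/1, Tran 1/1, Diallo 2/2, Priya 2/2.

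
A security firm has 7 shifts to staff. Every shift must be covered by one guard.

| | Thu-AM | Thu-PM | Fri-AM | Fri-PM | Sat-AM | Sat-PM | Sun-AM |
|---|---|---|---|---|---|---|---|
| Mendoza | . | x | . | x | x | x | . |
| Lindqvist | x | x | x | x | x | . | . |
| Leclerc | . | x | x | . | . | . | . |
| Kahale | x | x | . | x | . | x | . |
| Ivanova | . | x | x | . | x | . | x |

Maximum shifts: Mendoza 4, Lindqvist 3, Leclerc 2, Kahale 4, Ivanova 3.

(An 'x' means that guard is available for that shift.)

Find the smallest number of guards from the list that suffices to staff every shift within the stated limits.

7 slots to fill and no one can take more than 4, so at least ⌈7/4⌉ = 2 guards are needed.
Kahale and Ivanova alone can cover everything: Thu-AM→Kahale, Thu-PM→Kahale, Fri-AM→Ivanova, Fri-PM→Kahale, Sat-AM→Ivanova, Sat-PM→Kahale, Sun-AM→Ivanova.

2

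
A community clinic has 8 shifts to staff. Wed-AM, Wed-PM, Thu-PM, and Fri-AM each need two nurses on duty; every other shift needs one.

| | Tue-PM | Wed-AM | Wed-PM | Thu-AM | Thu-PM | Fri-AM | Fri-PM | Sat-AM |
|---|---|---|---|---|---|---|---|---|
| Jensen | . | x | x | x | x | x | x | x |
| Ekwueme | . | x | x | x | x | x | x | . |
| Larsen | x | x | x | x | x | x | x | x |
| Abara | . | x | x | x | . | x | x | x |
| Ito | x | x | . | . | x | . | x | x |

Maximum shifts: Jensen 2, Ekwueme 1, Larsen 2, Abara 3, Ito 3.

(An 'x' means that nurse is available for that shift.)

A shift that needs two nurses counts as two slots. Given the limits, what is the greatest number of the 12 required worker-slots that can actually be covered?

Total capacity across all nurses is 2+1+2+3+3 = 11, and 12 slots are needed, so at most 11 can be filled.
An assignment achieving 11: Tue-PM→Larsen, Wed-AM→Abara+Ito, Wed-PM→Jensen+Ekwueme, Thu-AM→Jensen, Thu-PM→Larsen+Ito, Fri-AM→Abara, Fri-PM→Ito, Sat-AM→Abara.
Loads: Jensen 2/2, Ekwueme 1/1, Larsen 2/2, Abara 3/3, Ito 3/3.

11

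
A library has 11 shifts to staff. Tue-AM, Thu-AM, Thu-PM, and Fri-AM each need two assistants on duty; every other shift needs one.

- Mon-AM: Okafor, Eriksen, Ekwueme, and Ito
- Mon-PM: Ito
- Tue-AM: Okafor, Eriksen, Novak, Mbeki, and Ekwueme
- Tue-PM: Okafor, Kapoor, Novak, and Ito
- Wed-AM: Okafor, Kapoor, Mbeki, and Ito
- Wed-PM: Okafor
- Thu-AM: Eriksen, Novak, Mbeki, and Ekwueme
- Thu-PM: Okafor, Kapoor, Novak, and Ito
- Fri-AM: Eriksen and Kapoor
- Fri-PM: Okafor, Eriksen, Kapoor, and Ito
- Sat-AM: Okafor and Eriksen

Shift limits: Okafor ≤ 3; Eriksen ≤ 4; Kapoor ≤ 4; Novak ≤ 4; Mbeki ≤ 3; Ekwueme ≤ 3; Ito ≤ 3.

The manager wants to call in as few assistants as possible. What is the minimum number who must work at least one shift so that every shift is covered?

5

15 slots to fill and no one can take more than 4, so at least ⌈15/4⌉ = 4 assistants are needed.
Shifts {Mon-PM, Wed-PM, Thu-AM, Fri-AM} need 6 slots, but among the assistants available for them (Okafor, Eriksen, Kapoor, Novak, Mbeki, Ekwueme, and Ito) any 4 together supply at most 5. So 4 assistants are not enough.
Okafor, Eriksen, Kapoor, Novak, and Ito alone can cover everything: Mon-AM→Okafor, Mon-PM→Ito, Tue-AM→Eriksen+Novak, Tue-PM→Kapoor, Wed-AM→Kapoor, Wed-PM→Okafor, Thu-AM→Eriksen+Novak, Thu-PM→Kapoor+Novak, Fri-AM→Eriksen+Kapoor, Fri-PM→Eriksen, Sat-AM→Okafor.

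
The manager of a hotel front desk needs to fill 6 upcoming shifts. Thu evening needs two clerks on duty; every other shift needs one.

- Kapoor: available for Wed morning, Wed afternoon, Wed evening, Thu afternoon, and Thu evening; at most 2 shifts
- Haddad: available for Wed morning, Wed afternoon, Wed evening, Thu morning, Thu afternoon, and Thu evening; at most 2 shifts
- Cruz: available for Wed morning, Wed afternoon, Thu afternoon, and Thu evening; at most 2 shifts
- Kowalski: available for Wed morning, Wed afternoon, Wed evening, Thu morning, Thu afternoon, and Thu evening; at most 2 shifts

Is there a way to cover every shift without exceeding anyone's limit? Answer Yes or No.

Yes

One valid schedule: Wed morning→Kapoor, Wed afternoon→Haddad, Wed evening→Kapoor, Thu morning→Haddad, Thu afternoon→Cruz, Thu evening→Cruz+Kowalski.
Loads: Kapoor 2/2, Haddad 2/2, Cruz 2/2, Kowalski 1/2 — all within limits.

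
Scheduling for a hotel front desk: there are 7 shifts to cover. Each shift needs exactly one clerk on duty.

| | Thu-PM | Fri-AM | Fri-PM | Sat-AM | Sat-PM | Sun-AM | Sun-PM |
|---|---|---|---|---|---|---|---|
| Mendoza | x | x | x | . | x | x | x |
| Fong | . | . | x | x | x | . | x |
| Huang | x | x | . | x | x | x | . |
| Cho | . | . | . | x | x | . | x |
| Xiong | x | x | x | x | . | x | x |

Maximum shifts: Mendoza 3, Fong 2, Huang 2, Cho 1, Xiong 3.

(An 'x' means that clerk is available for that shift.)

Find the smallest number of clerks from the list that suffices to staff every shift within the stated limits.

7 slots to fill and no one can take more than 3, so at least ⌈7/3⌉ = 3 clerks are needed.
Mendoza, Fong, and Huang alone can cover everything: Thu-PM→Mendoza, Fri-AM→Mendoza, Fri-PM→Mendoza, Sat-AM→Fong, Sat-PM→Huang, Sun-AM→Huang, Sun-PM→Fong.

3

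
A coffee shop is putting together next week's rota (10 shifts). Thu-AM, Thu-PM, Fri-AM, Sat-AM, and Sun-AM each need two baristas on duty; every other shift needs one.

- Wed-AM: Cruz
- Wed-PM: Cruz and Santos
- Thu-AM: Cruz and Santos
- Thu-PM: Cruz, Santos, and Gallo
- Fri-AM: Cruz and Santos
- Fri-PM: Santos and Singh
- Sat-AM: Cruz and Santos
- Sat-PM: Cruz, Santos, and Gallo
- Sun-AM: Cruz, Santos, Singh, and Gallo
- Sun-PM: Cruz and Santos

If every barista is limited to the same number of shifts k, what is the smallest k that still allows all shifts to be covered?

With 4 baristas and 15 worker-slots to fill, someone must work at least ⌈15/4⌉ = 4 shifts, so k ≥ 4.
k = 4 is infeasible (exhaustive check).
k = 5 works: Wed-AM→Cruz, Wed-PM→Cruz, Thu-AM→Cruz+Santos, Thu-PM→Santos+Gallo, Fri-AM→Cruz+Santos, Fri-PM→Singh, Sat-AM→Cruz+Santos, Sat-PM→Gallo, Sun-AM→Singh+Gallo, Sun-PM→Santos.
Loads: Cruz 5, Santos 5, Singh 2, Gallo 3 — all ≤ 5.

5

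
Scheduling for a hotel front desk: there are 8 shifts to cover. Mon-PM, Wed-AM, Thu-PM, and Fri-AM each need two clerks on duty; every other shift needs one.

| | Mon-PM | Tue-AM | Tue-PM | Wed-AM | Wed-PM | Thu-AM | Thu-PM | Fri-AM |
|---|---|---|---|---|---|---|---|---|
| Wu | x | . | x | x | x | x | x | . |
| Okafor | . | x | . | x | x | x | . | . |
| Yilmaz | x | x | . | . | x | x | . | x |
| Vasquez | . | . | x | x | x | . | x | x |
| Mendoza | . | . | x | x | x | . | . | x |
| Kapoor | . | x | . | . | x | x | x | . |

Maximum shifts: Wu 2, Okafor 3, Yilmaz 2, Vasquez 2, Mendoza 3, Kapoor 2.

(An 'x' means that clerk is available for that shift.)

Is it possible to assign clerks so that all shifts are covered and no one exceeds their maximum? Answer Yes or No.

Mon-PM can only be covered by Wu and Yilmaz, so that assignment is forced.
One valid schedule: Mon-PM→Wu+Yilmaz, Tue-AM→Okafor, Tue-PM→Wu, Wed-AM→Okafor+Mendoza, Wed-PM→Mendoza, Thu-AM→Okafor, Thu-PM→Vasquez+Kapoor, Fri-AM→Yilmaz+Vasquez.
Loads: Wu 2/2, Okafor 3/3, Yilmaz 2/2, Vasquez 2/2, Mendoza 2/3, Kapoor 1/2 — all within limits.

Yes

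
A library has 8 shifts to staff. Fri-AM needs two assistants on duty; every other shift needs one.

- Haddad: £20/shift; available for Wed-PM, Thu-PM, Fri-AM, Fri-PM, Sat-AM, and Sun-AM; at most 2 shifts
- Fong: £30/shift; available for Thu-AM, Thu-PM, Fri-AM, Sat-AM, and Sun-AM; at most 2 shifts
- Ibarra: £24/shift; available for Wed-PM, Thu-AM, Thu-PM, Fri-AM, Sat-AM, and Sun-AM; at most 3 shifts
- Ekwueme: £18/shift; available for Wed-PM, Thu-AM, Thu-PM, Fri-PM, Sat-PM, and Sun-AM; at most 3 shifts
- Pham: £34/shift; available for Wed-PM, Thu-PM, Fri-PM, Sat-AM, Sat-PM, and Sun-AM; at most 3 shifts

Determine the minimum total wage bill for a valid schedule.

Picking the cheapest available assistant for each shift independently would cost £172, but that ignores the shift limits.
An optimal schedule: Wed-PM→Haddad, Thu-AM→Ekwueme, Thu-PM→Ibarra, Fri-AM→Haddad+Ibarra, Fri-PM→Ekwueme, Sat-AM→Ibarra, Sat-PM→Ekwueme, Sun-AM→Fong.
Total: 20 + 18 + 24 + 20 + 24 + 18 + 24 + 18 + 30 = £196.

£196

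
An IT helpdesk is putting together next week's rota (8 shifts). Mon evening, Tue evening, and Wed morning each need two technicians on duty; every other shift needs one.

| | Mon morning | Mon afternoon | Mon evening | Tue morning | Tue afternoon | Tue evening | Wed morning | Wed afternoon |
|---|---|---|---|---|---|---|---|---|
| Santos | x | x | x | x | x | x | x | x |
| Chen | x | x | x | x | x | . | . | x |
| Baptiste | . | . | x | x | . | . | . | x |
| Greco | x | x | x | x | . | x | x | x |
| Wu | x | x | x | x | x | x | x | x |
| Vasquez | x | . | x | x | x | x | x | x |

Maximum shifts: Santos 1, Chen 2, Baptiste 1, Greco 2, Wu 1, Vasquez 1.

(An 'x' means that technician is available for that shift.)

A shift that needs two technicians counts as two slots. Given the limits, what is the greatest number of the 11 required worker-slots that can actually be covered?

8

Total capacity across all technicians is 1+2+1+2+1+1 = 8, and 11 slots are needed, so at most 8 can be filled.
An assignment achieving 8: Mon morning→Chen, Mon afternoon→Santos, Mon evening→Baptiste, Tue afternoon→Chen, Tue evening→Greco+Wu, Wed morning→Greco+Vasquez.
Loads: Santos 1/1, Chen 2/2, Baptiste 1/1, Greco 2/2, Wu 1/1, Vasquez 1/1.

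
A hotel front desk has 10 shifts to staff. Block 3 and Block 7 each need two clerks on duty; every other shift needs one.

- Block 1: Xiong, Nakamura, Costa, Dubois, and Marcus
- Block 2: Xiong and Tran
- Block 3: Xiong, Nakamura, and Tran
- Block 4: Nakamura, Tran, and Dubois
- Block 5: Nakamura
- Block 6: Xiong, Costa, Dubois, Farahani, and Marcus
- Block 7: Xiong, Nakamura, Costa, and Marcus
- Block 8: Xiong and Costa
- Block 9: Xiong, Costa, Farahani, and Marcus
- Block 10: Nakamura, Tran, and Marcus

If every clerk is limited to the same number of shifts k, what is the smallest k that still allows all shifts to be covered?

With 7 clerks and 12 worker-slots to fill, someone must work at least ⌈12/7⌉ = 2 shifts, so k ≥ 2.
k = 2 works: Block 1→Dubois, Block 2→Xiong, Block 3→Nakamura+Tran, Block 4→Tran, Block 5→Nakamura, Block 6→Dubois, Block 7→Costa+Marcus, Block 8→Xiong, Block 9→Costa, Block 10→Marcus.
Loads: Xiong 2, Nakamura 2, Costa 2, Tran 2, Dubois 2, Farahani 0, Marcus 2 — all ≤ 2.

2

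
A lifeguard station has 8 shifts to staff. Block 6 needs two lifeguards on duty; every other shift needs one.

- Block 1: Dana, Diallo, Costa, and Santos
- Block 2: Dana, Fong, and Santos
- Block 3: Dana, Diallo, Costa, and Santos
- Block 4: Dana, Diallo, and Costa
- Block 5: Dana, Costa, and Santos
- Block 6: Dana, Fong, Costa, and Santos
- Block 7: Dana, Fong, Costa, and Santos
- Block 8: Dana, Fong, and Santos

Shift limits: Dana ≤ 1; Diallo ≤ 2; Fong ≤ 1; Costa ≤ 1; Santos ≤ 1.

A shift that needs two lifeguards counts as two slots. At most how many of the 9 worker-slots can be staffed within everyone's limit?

Total capacity across all lifeguards is 1+2+1+1+1 = 6, and 9 slots are needed, so at most 6 can be filled.
An assignment achieving 6: Block 1→Diallo, Block 2→Dana, Block 3→Santos, Block 4→Diallo, Block 5→Costa, Block 8→Fong.
Loads: Dana 1/1, Diallo 2/2, Fong 1/1, Costa 1/1, Santos 1/1.

6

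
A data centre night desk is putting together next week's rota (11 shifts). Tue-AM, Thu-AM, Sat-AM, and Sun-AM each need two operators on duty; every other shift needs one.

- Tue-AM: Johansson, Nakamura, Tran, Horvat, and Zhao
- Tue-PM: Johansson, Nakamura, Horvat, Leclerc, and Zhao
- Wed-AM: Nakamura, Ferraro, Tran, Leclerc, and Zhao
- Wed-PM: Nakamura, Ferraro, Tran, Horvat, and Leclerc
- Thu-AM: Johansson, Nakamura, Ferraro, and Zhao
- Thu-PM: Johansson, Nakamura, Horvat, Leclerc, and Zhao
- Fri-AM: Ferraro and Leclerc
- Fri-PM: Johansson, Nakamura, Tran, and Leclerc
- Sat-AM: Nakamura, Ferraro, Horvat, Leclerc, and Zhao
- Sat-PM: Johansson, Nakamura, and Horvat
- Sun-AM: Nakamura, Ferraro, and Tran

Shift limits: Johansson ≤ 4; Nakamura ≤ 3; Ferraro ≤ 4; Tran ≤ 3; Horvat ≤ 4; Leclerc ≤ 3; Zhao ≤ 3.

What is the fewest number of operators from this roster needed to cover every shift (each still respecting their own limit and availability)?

15 slots to fill and no one can take more than 4, so at least ⌈15/4⌉ = 4 operators are needed.
Johansson, Nakamura, Ferraro, and Horvat alone can cover everything: Tue-AM→Johansson+Nakamura, Tue-PM→Johansson, Wed-AM→Nakamura, Wed-PM→Horvat, Thu-AM→Johansson+Ferraro, Thu-PM→Horvat, Fri-AM→Ferraro, Fri-PM→Johansson, Sat-AM→Ferraro+Horvat, Sat-PM→Horvat, Sun-AM→Nakamura+Ferraro.

4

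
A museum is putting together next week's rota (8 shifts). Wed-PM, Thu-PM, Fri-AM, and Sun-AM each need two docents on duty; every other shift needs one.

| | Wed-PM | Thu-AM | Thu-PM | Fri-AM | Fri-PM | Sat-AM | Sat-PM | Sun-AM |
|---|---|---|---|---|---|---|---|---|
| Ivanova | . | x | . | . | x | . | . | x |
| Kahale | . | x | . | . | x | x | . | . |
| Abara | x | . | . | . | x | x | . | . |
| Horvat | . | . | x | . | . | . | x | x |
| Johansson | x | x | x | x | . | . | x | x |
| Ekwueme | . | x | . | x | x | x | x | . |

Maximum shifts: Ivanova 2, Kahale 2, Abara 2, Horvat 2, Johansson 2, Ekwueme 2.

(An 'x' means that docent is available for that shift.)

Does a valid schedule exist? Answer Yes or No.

Total capacity is 12 and 12 slots are needed, so capacity alone doesn't rule it out.
Shifts {Wed-PM, Thu-PM, Fri-AM} need 6 worker-slots in total, but the docents available for any of those shifts (Abara, Horvat, Johansson, and Ekwueme) can supply at most 5 among them. So no valid schedule exists.

No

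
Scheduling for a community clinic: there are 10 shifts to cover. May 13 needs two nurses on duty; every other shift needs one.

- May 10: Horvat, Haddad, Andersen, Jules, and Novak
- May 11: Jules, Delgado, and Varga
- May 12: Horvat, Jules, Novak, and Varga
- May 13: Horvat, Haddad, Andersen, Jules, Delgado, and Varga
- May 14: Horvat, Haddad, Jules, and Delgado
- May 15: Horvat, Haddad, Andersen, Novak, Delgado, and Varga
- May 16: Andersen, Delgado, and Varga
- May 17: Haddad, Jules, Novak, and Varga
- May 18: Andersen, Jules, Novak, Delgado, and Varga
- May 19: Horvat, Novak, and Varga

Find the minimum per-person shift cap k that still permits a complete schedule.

2

With 7 nurses and 11 worker-slots to fill, someone must work at least ⌈11/7⌉ = 2 shifts, so k ≥ 2.
k = 2 works: May 10→Andersen, May 11→Jules, May 12→Horvat, May 13→Delgado+Varga, May 14→Haddad, May 15→Novak, May 16→Andersen, May 17→Haddad, May 18→Jules, May 19→Horvat.
Loads: Horvat 2, Haddad 2, Andersen 2, Jules 2, Novak 1, Delgado 1, Varga 1 — all ≤ 2.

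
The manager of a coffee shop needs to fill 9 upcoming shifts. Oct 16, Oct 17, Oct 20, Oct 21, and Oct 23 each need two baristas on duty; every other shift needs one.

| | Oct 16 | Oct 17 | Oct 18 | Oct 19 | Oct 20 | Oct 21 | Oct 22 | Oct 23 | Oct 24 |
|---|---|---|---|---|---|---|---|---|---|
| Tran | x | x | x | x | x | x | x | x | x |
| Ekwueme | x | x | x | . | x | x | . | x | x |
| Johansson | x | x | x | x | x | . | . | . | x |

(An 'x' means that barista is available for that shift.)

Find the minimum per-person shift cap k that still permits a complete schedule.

With 3 baristas and 14 worker-slots to fill, someone must work at least ⌈14/3⌉ = 5 shifts, so k ≥ 5.
k = 5 works: Oct 16→Tran+Ekwueme, Oct 17→Ekwueme+Johansson, Oct 18→Johansson, Oct 19→Tran, Oct 20→Ekwueme+Johansson, Oct 21→Tran+Ekwueme, Oct 22→Tran, Oct 23→Tran+Ekwueme, Oct 24→Johansson.
Loads: Tran 5, Ekwueme 5, Johansson 4 — all ≤ 5.

5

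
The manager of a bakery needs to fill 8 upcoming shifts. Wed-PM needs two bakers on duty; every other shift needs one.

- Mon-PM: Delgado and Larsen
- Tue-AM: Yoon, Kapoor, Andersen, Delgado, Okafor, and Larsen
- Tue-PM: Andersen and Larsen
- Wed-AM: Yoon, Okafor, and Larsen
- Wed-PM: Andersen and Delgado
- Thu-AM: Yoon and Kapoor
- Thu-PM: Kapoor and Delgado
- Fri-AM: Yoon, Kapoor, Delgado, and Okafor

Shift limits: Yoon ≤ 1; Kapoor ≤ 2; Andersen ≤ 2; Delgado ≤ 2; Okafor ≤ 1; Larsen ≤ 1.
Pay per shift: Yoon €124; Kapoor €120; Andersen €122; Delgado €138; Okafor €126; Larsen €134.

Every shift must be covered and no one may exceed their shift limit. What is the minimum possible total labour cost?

€1144

Wed-PM can only be covered by Andersen and Delgado, so that assignment is forced.
Picking the cheapest available baker for each shift independently would cost €1120, but that ignores the shift limits.
An optimal schedule: Mon-PM→Delgado, Tue-AM→Larsen, Tue-PM→Andersen, Wed-AM→Okafor, Wed-PM→Andersen+Delgado, Thu-AM→Yoon, Thu-PM→Kapoor, Fri-AM→Kapoor.
Total: 138 + 134 + 122 + 126 + 122 + 138 + 124 + 120 + 120 = €1144.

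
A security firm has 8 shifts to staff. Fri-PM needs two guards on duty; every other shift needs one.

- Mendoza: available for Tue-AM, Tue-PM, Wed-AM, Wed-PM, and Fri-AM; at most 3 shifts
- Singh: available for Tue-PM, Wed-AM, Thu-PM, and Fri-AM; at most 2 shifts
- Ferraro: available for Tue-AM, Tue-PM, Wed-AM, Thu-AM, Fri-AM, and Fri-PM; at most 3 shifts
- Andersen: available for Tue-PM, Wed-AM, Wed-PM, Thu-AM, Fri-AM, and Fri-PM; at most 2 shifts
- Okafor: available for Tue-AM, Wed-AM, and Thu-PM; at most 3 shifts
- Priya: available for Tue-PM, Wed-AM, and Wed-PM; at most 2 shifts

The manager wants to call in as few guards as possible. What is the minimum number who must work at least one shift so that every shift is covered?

9 slots to fill and no one can take more than 3, so at least ⌈9/3⌉ = 3 guards are needed.
No set of 3 guards can cover every shift (each such set leaves at least one shift with no one available or exceeds a cap).
Mendoza, Singh, Ferraro, and Andersen alone can cover everything: Tue-AM→Mendoza, Tue-PM→Mendoza, Wed-AM→Singh, Wed-PM→Mendoza, Thu-AM→Ferraro, Thu-PM→Singh, Fri-AM→Ferraro, Fri-PM→Ferraro+Andersen.

4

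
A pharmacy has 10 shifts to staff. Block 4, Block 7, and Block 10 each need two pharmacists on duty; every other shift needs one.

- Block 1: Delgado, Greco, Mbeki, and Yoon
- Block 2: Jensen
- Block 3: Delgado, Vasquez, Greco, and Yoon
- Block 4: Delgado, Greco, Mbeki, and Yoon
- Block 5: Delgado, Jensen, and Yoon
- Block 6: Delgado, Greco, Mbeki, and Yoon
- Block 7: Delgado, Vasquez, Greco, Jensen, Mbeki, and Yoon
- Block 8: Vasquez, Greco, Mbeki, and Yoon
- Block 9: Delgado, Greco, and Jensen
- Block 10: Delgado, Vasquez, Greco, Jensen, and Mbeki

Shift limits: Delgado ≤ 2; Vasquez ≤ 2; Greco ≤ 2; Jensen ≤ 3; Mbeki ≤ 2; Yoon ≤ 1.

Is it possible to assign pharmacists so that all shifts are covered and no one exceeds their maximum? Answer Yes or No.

No

Total capacity is 2+2+2+3+2+1 = 12 but 13 worker-slots are needed — infeasible.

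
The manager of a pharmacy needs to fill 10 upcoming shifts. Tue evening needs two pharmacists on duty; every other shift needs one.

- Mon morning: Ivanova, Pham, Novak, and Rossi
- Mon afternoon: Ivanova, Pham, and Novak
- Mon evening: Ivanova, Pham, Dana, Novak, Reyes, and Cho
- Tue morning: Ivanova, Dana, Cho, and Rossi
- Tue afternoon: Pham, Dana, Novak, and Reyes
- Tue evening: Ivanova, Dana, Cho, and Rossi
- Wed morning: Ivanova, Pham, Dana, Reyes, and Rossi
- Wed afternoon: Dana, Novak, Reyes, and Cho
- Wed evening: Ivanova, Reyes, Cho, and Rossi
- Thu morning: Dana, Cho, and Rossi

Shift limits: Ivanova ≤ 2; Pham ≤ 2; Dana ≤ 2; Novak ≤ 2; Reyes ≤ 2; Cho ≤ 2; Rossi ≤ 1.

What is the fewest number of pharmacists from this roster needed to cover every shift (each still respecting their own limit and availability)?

6

11 slots to fill and no one can take more than 2, so at least ⌈11/2⌉ = 6 pharmacists are needed.
Ivanova, Pham, Dana, Novak, Reyes, and Cho alone can cover everything: Mon morning→Ivanova, Mon afternoon→Ivanova, Mon evening→Novak, Tue morning→Cho, Tue afternoon→Pham, Tue evening→Dana+Cho, Wed morning→Pham, Wed afternoon→Novak, Wed evening→Reyes, Thu morning→Dana.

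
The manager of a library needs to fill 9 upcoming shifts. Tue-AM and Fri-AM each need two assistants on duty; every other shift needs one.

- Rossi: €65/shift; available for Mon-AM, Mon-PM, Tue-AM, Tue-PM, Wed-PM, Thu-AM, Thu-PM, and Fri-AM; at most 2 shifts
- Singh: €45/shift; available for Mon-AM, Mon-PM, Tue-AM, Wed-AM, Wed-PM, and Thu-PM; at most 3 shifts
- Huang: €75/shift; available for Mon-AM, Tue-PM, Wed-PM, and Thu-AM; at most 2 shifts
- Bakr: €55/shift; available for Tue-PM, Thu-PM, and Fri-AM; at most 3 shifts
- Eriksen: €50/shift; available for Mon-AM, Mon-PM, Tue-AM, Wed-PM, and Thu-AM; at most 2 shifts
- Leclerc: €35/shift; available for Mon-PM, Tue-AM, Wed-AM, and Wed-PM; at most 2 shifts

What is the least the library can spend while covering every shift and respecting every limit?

€535

Fri-AM can only be covered by Rossi and Bakr, so that assignment is forced.
Picking the cheapest available assistant for each shift independently would cost €500, but that ignores the shift limits.
An optimal schedule: Mon-AM→Singh, Mon-PM→Leclerc, Tue-AM→Singh+Eriksen, Tue-PM→Bakr, Wed-AM→Leclerc, Wed-PM→Singh, Thu-AM→Eriksen, Thu-PM→Bakr, Fri-AM→Bakr+Rossi.
Total: 45 + 35 + 45 + 50 + 55 + 35 + 45 + 50 + 55 + 55 + 65 = €535.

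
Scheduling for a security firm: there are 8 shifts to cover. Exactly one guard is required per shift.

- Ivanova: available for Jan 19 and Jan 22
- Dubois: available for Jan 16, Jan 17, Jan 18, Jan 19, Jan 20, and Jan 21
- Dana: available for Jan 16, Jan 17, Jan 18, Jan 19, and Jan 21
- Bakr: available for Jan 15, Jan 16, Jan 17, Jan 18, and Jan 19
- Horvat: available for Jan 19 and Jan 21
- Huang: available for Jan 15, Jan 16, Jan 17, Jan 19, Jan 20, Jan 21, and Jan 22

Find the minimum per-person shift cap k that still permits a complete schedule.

2

With 6 guards and 8 worker-slots to fill, someone must work at least ⌈8/6⌉ = 2 shifts, so k ≥ 2.
k = 2 works: Jan 15→Bakr, Jan 16→Dana, Jan 17→Dana, Jan 18→Dubois, Jan 19→Ivanova, Jan 20→Dubois, Jan 21→Horvat, Jan 22→Ivanova.
Loads: Ivanova 2, Dubois 2, Dana 2, Bakr 1, Horvat 1, Huang 0 — all ≤ 2.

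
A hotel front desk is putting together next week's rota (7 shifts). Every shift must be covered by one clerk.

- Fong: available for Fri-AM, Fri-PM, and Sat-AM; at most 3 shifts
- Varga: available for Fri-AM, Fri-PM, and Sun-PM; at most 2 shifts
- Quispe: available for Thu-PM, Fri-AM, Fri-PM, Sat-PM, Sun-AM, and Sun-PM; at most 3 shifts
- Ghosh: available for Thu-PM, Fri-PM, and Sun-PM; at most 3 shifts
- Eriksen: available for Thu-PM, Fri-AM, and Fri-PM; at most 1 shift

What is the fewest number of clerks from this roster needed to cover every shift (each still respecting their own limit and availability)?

7 slots to fill and no one can take more than 3, so at least ⌈7/3⌉ = 3 clerks are needed.
Fong, Varga, and Quispe alone can cover everything: Thu-PM→Quispe, Fri-AM→Fong, Fri-PM→Fong, Sat-AM→Fong, Sat-PM→Quispe, Sun-AM→Quispe, Sun-PM→Varga.

3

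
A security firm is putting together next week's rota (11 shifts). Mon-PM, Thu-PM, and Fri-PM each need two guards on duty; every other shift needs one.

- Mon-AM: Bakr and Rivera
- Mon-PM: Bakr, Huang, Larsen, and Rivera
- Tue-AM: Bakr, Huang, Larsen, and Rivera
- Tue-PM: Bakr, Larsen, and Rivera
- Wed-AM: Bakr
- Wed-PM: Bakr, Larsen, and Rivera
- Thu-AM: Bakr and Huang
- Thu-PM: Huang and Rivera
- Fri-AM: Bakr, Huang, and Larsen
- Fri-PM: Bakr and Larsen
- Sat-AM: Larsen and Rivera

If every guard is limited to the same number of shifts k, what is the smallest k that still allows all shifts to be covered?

4

With 4 guards and 14 worker-slots to fill, someone must work at least ⌈14/4⌉ = 4 shifts, so k ≥ 4.
k = 4 works: Mon-AM→Bakr, Mon-PM→Huang+Rivera, Tue-AM→Huang, Tue-PM→Larsen, Wed-AM→Bakr, Wed-PM→Larsen, Thu-AM→Bakr, Thu-PM→Huang+Rivera, Fri-AM→Huang, Fri-PM→Bakr+Larsen, Sat-AM→Larsen.
Loads: Bakr 4, Huang 4, Larsen 4, Rivera 2 — all ≤ 4.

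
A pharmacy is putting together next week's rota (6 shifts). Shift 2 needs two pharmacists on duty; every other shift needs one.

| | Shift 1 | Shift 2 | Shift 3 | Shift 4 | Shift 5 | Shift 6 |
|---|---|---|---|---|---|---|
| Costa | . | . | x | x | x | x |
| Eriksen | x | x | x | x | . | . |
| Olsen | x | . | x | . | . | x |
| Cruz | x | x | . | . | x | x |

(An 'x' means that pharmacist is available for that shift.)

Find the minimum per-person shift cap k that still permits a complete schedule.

With 4 pharmacists and 7 worker-slots to fill, someone must work at least ⌈7/4⌉ = 2 shifts, so k ≥ 2.
k = 2 works: Shift 1→Eriksen, Shift 2→Eriksen+Cruz, Shift 3→Olsen, Shift 4→Costa, Shift 5→Costa, Shift 6→Olsen.
Loads: Costa 2, Eriksen 2, Olsen 2, Cruz 1 — all ≤ 2.

2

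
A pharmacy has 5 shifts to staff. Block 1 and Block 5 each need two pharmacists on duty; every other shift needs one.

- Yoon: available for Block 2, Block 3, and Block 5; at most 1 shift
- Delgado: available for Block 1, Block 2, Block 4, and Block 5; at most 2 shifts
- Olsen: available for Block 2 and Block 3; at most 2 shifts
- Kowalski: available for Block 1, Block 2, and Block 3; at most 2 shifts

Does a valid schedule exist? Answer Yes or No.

No

Total capacity is 7 and 7 slots are needed, so capacity alone doesn't rule it out.
Shifts {Block 1, Block 4, Block 5} need 5 worker-slots in total, but the pharmacists available for any of those shifts (Yoon, Delgado, and Kowalski) can supply at most 4 among them. So no valid schedule exists.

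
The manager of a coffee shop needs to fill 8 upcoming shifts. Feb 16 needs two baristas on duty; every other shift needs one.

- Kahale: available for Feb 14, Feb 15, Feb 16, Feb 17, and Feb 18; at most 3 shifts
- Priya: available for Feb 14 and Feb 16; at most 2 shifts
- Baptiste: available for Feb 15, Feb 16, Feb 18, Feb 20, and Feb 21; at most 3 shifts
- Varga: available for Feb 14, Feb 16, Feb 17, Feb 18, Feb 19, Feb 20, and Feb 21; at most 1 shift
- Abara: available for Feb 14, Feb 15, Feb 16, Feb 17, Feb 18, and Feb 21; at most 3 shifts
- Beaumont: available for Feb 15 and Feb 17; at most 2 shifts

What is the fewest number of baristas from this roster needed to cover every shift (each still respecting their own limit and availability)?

9 slots to fill and no one can take more than 3, so at least ⌈9/3⌉ = 3 baristas are needed.
No set of 3 baristas can cover every shift (each such set leaves at least one shift with no one available or exceeds a cap).
Kahale, Priya, Baptiste, and Varga alone can cover everything: Feb 14→Priya, Feb 15→Kahale, Feb 16→Priya+Baptiste, Feb 17→Kahale, Feb 18→Kahale, Feb 19→Varga, Feb 20→Baptiste, Feb 21→Baptiste.

4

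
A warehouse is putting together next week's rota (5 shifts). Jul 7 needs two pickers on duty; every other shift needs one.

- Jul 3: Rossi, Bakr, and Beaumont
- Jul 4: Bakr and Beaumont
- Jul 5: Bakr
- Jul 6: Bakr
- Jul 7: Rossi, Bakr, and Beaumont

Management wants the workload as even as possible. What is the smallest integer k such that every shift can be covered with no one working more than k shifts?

With 3 pickers and 6 worker-slots to fill, someone must work at least ⌈6/3⌉ = 2 shifts, so k ≥ 2.
k = 2 works: Jul 3→Rossi, Jul 4→Beaumont, Jul 5→Bakr, Jul 6→Bakr, Jul 7→Rossi+Beaumont.
Loads: Rossi 2, Bakr 2, Beaumont 2 — all ≤ 2.

2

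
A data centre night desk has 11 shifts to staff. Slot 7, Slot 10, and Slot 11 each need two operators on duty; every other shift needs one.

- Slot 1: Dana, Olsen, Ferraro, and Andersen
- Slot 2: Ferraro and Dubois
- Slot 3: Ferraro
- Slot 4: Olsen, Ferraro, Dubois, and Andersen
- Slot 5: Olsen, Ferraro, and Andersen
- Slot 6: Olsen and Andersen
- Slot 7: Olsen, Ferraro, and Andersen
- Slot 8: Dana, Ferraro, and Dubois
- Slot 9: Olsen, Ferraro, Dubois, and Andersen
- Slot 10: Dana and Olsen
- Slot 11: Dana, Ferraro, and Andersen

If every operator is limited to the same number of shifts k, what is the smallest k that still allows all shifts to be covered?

With 5 operators and 14 worker-slots to fill, someone must work at least ⌈14/5⌉ = 3 shifts, so k ≥ 3.
k = 3 works: Slot 1→Andersen, Slot 2→Ferraro, Slot 3→Ferraro, Slot 4→Dubois, Slot 5→Olsen, Slot 6→Olsen, Slot 7→Ferraro+Andersen, Slot 8→Dana, Slot 9→Dubois, Slot 10→Dana+Olsen, Slot 11→Dana+Andersen.
Loads: Dana 3, Olsen 3, Ferraro 3, Dubois 2, Andersen 3 — all ≤ 3.

3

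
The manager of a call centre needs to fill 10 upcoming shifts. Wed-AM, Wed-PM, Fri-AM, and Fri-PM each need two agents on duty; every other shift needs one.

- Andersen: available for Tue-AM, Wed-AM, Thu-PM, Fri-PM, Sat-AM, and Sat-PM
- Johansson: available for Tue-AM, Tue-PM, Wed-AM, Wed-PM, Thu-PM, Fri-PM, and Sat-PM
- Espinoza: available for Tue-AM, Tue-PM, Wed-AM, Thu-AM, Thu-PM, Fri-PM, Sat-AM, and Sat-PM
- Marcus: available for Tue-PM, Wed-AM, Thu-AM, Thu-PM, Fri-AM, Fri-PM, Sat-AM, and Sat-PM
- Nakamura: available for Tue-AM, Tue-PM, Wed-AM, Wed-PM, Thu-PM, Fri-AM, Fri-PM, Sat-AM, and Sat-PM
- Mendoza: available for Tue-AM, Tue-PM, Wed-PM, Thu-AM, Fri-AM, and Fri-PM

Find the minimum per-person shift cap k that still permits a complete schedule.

3

With 6 agents and 14 worker-slots to fill, someone must work at least ⌈14/6⌉ = 3 shifts, so k ≥ 3.
k = 3 works: Tue-AM→Andersen, Tue-PM→Johansson, Wed-AM→Espinoza+Marcus, Wed-PM→Johansson+Nakamura, Thu-AM→Espinoza, Thu-PM→Andersen, Fri-AM→Marcus+Nakamura, Fri-PM→Espinoza+Marcus, Sat-AM→Andersen, Sat-PM→Johansson.
Loads: Andersen 3, Johansson 3, Espinoza 3, Marcus 3, Nakamura 2, Mendoza 0 — all ≤ 3.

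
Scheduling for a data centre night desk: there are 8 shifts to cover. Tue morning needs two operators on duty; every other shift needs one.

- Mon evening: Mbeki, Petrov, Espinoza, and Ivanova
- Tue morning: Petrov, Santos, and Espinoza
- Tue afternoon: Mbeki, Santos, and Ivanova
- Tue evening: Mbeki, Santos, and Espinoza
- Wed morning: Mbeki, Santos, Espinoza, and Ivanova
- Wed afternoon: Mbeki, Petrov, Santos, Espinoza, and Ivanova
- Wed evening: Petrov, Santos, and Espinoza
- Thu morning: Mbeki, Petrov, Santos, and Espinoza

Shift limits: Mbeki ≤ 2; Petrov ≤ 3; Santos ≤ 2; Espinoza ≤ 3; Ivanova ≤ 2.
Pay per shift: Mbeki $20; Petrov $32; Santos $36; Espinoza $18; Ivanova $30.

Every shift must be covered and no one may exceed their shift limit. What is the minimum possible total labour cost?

$218

Picking the cheapest available operator for each shift independently would cost $178, but that ignores the shift limits.
An optimal schedule: Mon evening→Mbeki, Tue morning→Espinoza+Petrov, Tue afternoon→Mbeki, Tue evening→Espinoza, Wed morning→Ivanova, Wed afternoon→Ivanova, Wed evening→Espinoza, Thu morning→Petrov.
Total: 20 + 18 + 32 + 20 + 18 + 30 + 30 + 18 + 32 = $218.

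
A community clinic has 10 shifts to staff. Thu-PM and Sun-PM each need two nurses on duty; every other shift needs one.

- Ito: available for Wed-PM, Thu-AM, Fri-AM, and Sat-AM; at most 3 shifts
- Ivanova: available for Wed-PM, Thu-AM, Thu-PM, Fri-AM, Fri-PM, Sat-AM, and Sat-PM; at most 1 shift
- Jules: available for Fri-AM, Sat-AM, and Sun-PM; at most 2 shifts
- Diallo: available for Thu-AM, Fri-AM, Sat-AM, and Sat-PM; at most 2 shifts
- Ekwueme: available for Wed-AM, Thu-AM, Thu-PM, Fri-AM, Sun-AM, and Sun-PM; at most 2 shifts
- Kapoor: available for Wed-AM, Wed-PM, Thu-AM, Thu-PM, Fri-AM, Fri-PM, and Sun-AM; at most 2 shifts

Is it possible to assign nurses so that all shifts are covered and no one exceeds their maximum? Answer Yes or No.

No

Total capacity is 12 and 12 slots are needed, so capacity alone doesn't rule it out.
Shifts {Wed-AM, Thu-PM, Fri-PM, Sun-AM, Sun-PM} need 7 worker-slots in total, but the nurses available for any of those shifts (Ivanova, Jules, Ekwueme, and Kapoor) can supply at most 6 among them. So no valid schedule exists.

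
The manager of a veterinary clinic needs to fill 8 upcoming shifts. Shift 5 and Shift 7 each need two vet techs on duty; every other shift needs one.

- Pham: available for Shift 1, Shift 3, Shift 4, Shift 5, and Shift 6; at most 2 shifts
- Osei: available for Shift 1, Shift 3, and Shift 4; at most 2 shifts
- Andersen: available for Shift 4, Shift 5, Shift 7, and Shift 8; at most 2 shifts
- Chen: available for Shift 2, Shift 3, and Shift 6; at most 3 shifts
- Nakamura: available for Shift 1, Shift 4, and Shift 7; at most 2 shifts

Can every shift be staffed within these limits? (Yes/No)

Total capacity is 11 and 10 slots are needed, so capacity alone doesn't rule it out.
Shifts {Shift 5, Shift 7, Shift 8} need 5 worker-slots in total, but the vet techs available for any of those shifts (Pham, Andersen, and Nakamura) can supply at most 4 among them. So no valid schedule exists.

No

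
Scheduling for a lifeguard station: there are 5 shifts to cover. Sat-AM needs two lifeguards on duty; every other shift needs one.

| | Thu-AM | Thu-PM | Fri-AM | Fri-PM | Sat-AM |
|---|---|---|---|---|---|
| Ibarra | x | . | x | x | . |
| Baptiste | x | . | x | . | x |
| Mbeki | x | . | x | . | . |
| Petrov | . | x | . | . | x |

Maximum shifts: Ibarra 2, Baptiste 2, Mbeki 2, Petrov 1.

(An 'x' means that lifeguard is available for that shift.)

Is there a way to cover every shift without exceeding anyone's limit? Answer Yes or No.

Total capacity is 7 and 6 slots are needed, so capacity alone doesn't rule it out.
Shifts {Thu-PM, Sat-AM} need 3 worker-slots in total, but the lifeguards available for any of those shifts (Baptiste and Petrov) can supply at most 2 among them. So no valid schedule exists.

No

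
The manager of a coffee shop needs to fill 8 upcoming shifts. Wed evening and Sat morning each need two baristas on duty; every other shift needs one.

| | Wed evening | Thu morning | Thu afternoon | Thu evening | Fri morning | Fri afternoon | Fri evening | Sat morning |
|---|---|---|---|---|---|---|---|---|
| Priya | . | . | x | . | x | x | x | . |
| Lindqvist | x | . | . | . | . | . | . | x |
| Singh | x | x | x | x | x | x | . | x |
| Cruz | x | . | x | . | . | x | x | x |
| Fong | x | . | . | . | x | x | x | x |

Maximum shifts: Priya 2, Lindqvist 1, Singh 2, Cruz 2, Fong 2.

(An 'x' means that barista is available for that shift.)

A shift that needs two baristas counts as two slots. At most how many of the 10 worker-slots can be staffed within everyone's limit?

9

Total capacity across all baristas is 2+1+2+2+2 = 9, and 10 slots are needed, so at most 9 can be filled.
An assignment achieving 9: Wed evening→Lindqvist+Cruz, Thu morning→Singh, Thu afternoon→Priya, Thu evening→Singh, Fri morning→Priya, Fri afternoon→Fong, Fri evening→Cruz, Sat morning→Fong.
Loads: Priya 2/2, Lindqvist 1/1, Singh 2/2, Cruz 2/2, Fong 2/2.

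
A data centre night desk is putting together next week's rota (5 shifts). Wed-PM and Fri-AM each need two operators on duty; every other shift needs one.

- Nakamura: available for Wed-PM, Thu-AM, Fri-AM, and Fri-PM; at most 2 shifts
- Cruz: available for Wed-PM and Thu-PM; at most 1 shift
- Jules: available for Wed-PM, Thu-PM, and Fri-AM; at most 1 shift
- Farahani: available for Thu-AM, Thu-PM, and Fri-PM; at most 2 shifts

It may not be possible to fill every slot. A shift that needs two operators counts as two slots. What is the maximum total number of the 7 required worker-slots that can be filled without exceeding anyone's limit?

Total capacity across all operators is 2+1+1+2 = 6, and 7 slots are needed, so at most 6 can be filled.
An assignment achieving 6: Wed-PM→Cruz, Thu-AM→Nakamura, Thu-PM→Farahani, Fri-AM→Nakamura+Jules, Fri-PM→Farahani.
Loads: Nakamura 2/2, Cruz 1/1, Jules 1/1, Farahani 2/2.

6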